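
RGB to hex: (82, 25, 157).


R = 82 → 52 (hex)
G = 25 → 19 (hex)
B = 157 → 9D (hex)
Hex = #52199D


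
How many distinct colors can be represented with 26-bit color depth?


Colors = 2^bits = 2^26
= 67,108,864 colors


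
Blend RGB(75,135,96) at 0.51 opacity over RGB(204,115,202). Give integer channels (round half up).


C = α×F + (1-α)×B, with 1-α = 0.49
R: 0.51×75 + 0.49×204 = 38.25 + 99.96 = 138.21 → 138
G: 0.51×135 + 0.49×115 = 68.85 + 56.35 = 125.20 → 125
B: 0.51×96 + 0.49×202 = 48.96 + 98.98 = 147.94 → 148
= RGB(138, 125, 148)


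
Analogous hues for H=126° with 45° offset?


Base hue: 126°
Left analog: (126 - 45) mod 360 = 81°
Right analog: (126 + 45) mod 360 = 171°
Analogous hues = 81° and 171°


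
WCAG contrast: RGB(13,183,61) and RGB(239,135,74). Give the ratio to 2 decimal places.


Linearize each sRGB channel c=v/255: c/12.92 if c ≤ 0.04045 else ((c+0.055)/1.055)^2.4
L = 0.2126×R_lin + 0.7152×G_lin + 0.0722×B_lin
Color 1 (13,183,61):
  R=13: 13/255≈0.0510 > 0.04045 → ((0.0510+0.055)/1.055)^2.4 ≈ 0.00402
  G=183: 183/255≈0.7176 > 0.04045 → ((0.7176+0.055)/1.055)^2.4 ≈ 0.47353
  B=61: 61/255≈0.2392 > 0.04045 → ((0.2392+0.055)/1.055)^2.4 ≈ 0.04667
  L1 = 0.2126×0.00402 + 0.7152×0.47353 + 0.0722×0.04667 ≈ 0.34289
Color 2 (239,135,74):
  R=239: 239/255≈0.9373 > 0.04045 → ((0.9373+0.055)/1.055)^2.4 ≈ 0.86316
  G=135: 135/255≈0.5294 > 0.04045 → ((0.5294+0.055)/1.055)^2.4 ≈ 0.24228
  B=74: 74/255≈0.2902 > 0.04045 → ((0.2902+0.055)/1.055)^2.4 ≈ 0.06848
  L2 = 0.2126×0.86316 + 0.7152×0.24228 + 0.0722×0.06848 ≈ 0.36173
Lighter = 0.36173, Darker = 0.34289
Ratio = (L_lighter + 0.05) / (L_darker + 0.05)
Ratio = (0.36173 + 0.05) / (0.34289 + 0.05) = 0.41173 / 0.39289 ≈ 1.0479
Ratio ≈ 1.05:1


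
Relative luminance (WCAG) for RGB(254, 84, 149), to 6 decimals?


Linearize each channel (sRGB transfer function): c = v/255; c_lin = c/12.92 if c ≤ 0.04045, else ((c+0.055)/1.055)^2.4
  R: 254/255 ≈ 0.996078 > 0.04045 → ((0.996078+0.055)/1.055)^2.4 ≈ 0.991102
  G: 84/255 ≈ 0.329412 > 0.04045 → ((0.329412+0.055)/1.055)^2.4 ≈ 0.088656
  B: 149/255 ≈ 0.584314 > 0.04045 → ((0.584314+0.055)/1.055)^2.4 ≈ 0.300544
R_lin = 0.991102, G_lin = 0.088656, B_lin = 0.300544
L = 0.2126×R + 0.7152×G + 0.0722×B
L = 0.2126×0.991102 + 0.7152×0.088656 + 0.0722×0.300544
L ≈ 0.295814


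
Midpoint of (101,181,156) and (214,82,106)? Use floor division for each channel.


Midpoint: each channel = ⌊(C₁+C₂)/2⌋
R: ⌊(101+214)/2⌋ = 157
G: ⌊(181+82)/2⌋ = 131
B: ⌊(156+106)/2⌋ = 131
= RGB(157, 131, 131)


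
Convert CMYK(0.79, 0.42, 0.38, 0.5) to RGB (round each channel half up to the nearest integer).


R = 255 × (1-C) × (1-K) = 255 × 0.21 × 0.50 = 26.775 → 27
G = 255 × (1-M) × (1-K) = 255 × 0.58 × 0.50 = 73.95 → 74
B = 255 × (1-Y) × (1-K) = 255 × 0.62 × 0.50 = 79.05 → 79
= RGB(27, 74, 79)


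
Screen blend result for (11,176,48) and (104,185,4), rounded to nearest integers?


Screen: C = 255 - (255-A)×(255-B)/255, rounded to nearest integer
R: 255 - (255-11)×(255-104)/255 = 255 - 36844/255 ≈ 255 - 144.486 = 110.514 → 111
G: 255 - (255-176)×(255-185)/255 = 255 - 5530/255 ≈ 255 - 21.686 = 233.314 → 233
B: 255 - (255-48)×(255-4)/255 = 255 - 51957/255 ≈ 255 - 203.753 = 51.247 → 51
= RGB(111, 233, 51)


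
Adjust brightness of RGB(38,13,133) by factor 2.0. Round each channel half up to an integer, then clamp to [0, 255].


Multiply each channel by 2.0, round half up, clamp to [0, 255]
R: 38×2.0 = 76
G: 13×2.0 = 26
B: 133×2.0 = 266 → clamp → 255
= RGB(76, 26, 255)


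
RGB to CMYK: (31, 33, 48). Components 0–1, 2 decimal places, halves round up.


R'=31/255≈0.1216, G'=33/255≈0.1294, B'=48/255≈0.1882
K = 1 - max(R',G',B') = 1 - 48/255 = 207/255 = 0.81176… → 0.81
(1-R'-K)/(1-K) simplifies to (max-R)/max with max = 48:
C = (48-31)/48 = 17/48 = 0.35416… → 0.35
M = (48-33)/48 = 15/48 = 0.3125 → 0.31
Y = (48-48)/48 = 0/48 = 0 → 0.00
= CMYK(0.35, 0.31, 0.00, 0.81)


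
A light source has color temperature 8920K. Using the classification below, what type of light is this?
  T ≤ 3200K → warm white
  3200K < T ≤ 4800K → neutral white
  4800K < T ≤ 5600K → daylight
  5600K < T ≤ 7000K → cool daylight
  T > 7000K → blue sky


Temperature: 8920K
8920K > 7000K → blue sky
Classification: blue sky


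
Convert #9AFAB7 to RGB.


9A → 154 (R)
FA → 250 (G)
B7 → 183 (B)
= RGB(154, 250, 183)


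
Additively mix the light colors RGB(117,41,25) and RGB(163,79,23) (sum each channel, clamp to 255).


Additive: each channel = min(255, C₁+C₂)
R: 117+163 = 280 → 255
G: 41+79 = 120 → 120
B: 25+23 = 48 → 48
= RGB(255, 120, 48)


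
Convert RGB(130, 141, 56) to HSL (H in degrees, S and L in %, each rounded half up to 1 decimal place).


Normalize: R'=130/255≈0.5098, G'=141/255≈0.5529, B'=56/255≈0.2196
Max=141/255, Min=56/255, Δ=Max-Min=85/255
L = (Max+Min)/2 = (141+56)/510 = 197/510 = 0.38627… → L = 38.6%
L ≤ 0.5 → S = Δ/(Max+Min) = 85/(141+56) = 85/197 = 0.43147… → S = 43.1%
(the 1/255 factors cancel in S and H, so raw channel differences can be used)
Max is G' → H = 60 × ((B-R)/Δ + 2) = 60 × ((56-130)/85 + 2)
  -74/85 + 2 = -0.8705… + 2 = 1.1294…
  H = 60 × 1.1294… = 67.764…° → H = 67.8°
= HSL(67.8°, 43.1%, 38.6%)


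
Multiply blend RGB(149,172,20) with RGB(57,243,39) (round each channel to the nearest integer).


Multiply: C = A×B/255, rounded to nearest integer
R: 149×57/255 = 8493/255 ≈ 33.306 → 33
G: 172×243/255 = 41796/255 ≈ 163.906 → 164
B: 20×39/255 = 780/255 ≈ 3.059 → 3
= RGB(33, 164, 3)


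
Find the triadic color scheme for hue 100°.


Triadic: equally spaced at 120° intervals
H1 = 100°
H2 = (100 + 120) mod 360 = 220°
H3 = (100 + 240) mod 360 = 340°
Triadic = 100°, 220°, 340°


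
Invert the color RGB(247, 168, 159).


Invert: (255-R, 255-G, 255-B)
R: 255-247 = 8
G: 255-168 = 87
B: 255-159 = 96
= RGB(8, 87, 96)


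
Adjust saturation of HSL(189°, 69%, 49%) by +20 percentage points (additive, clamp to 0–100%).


Original S = 69%
Adjustment = +20 percentage points
New S = 69 + (20) = 89
Clamp to [0, 100] → 89
= HSL(189°, 89%, 49%)


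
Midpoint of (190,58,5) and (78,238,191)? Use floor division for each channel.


Midpoint: each channel = ⌊(C₁+C₂)/2⌋
R: ⌊(190+78)/2⌋ = 134
G: ⌊(58+238)/2⌋ = 148
B: ⌊(5+191)/2⌋ = 98
= RGB(134, 148, 98)


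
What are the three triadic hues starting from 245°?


Triadic: equally spaced at 120° intervals
H1 = 245°
H2 = (245 + 120) mod 360 = 5°
H3 = (245 + 240) mod 360 = 125°
Triadic = 245°, 5°, 125°


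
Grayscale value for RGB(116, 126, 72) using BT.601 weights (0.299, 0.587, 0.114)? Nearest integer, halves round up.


Gray = 0.299×R + 0.587×G + 0.114×B
Gray = 0.299×116 + 0.587×126 + 0.114×72
Gray = 34.684 + 73.962 + 8.208
Gray = 116.854 → round half up → 117
Gray = 117


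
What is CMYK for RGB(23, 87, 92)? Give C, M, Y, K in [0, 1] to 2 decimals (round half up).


R'=23/255≈0.0902, G'=87/255≈0.3412, B'=92/255≈0.3608
K = 1 - max(R',G',B') = 1 - 92/255 = 163/255 = 0.63921… → 0.64
(1-R'-K)/(1-K) simplifies to (max-R)/max with max = 92:
C = (92-23)/92 = 69/92 = 0.75 → 0.75
M = (92-87)/92 = 5/92 = 0.05434… → 0.05
Y = (92-92)/92 = 0/92 = 0 → 0.00
= CMYK(0.75, 0.05, 0.00, 0.64)


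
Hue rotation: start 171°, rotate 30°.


New hue = (H + rotation) mod 360
New hue = (171 + 30) mod 360
= 201 mod 360
= 201°


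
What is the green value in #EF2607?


Color: #EF2607
R = EF = 239
G = 26 = 38
B = 07 = 7
Green = 38


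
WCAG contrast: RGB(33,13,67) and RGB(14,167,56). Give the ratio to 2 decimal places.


Linearize each sRGB channel c=v/255: c/12.92 if c ≤ 0.04045 else ((c+0.055)/1.055)^2.4
L = 0.2126×R_lin + 0.7152×G_lin + 0.0722×B_lin
Color 1 (33,13,67):
  R=33: 33/255≈0.1294 > 0.04045 → ((0.1294+0.055)/1.055)^2.4 ≈ 0.01521
  G=13: 13/255≈0.0510 > 0.04045 → ((0.0510+0.055)/1.055)^2.4 ≈ 0.00402
  B=67: 67/255≈0.2627 > 0.04045 → ((0.2627+0.055)/1.055)^2.4 ≈ 0.05613
  L1 = 0.2126×0.01521 + 0.7152×0.00402 + 0.0722×0.05613 ≈ 0.01016
Color 2 (14,167,56):
  R=14: 14/255≈0.0549 > 0.04045 → ((0.0549+0.055)/1.055)^2.4 ≈ 0.00439
  G=167: 167/255≈0.6549 > 0.04045 → ((0.6549+0.055)/1.055)^2.4 ≈ 0.38643
  B=56: 56/255≈0.2196 > 0.04045 → ((0.2196+0.055)/1.055)^2.4 ≈ 0.03955
  L2 = 0.2126×0.00439 + 0.7152×0.38643 + 0.0722×0.03955 ≈ 0.28016
Lighter = 0.28016, Darker = 0.01016
Ratio = (L_lighter + 0.05) / (L_darker + 0.05)
Ratio = (0.28016 + 0.05) / (0.01016 + 0.05) = 0.33016 / 0.06016 ≈ 5.4877
Ratio ≈ 5.49:1


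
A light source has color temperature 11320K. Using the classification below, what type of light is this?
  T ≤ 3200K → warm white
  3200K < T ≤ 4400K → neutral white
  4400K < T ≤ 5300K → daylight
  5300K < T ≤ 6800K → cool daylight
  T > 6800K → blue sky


Temperature: 11320K
11320K > 6800K → blue sky
Classification: blue sky


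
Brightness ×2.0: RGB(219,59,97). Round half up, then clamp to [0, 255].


Multiply each channel by 2.0, round half up, clamp to [0, 255]
R: 219×2.0 = 438 → clamp → 255
G: 59×2.0 = 118
B: 97×2.0 = 194
= RGB(255, 118, 194)


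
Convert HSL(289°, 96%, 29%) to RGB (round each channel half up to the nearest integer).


H=289°, S=0.96, L=0.29
C = (1-|2L-1|)×S = (1-|-0.42|)×0.96 = 0.5568
H' = H/60 = 289/60 ≈ 4.8167; X = C×(1-|H' mod 2 - 1|) = 0.45472
m = L - C/2 = 0.29 - 0.2784 = 0.0116
Sector ⌊H'⌋ = 4 → (R',G',B') = (0.45472, 0.0, 0.5568)
RGB = ((R'+m)×255, (G'+m)×255, (B'+m)×255) = (118.9116, 2.958, 144.942)
Round half up → RGB(119, 3, 145)


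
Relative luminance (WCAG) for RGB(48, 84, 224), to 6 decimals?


Linearize each channel (sRGB transfer function): c = v/255; c_lin = c/12.92 if c ≤ 0.04045, else ((c+0.055)/1.055)^2.4
  R: 48/255 ≈ 0.188235 > 0.04045 → ((0.188235+0.055)/1.055)^2.4 ≈ 0.029557
  G: 84/255 ≈ 0.329412 > 0.04045 → ((0.329412+0.055)/1.055)^2.4 ≈ 0.088656
  B: 224/255 ≈ 0.878431 > 0.04045 → ((0.878431+0.055)/1.055)^2.4 ≈ 0.745404
R_lin = 0.029557, G_lin = 0.088656, B_lin = 0.745404
L = 0.2126×R + 0.7152×G + 0.0722×B
L = 0.2126×0.029557 + 0.7152×0.088656 + 0.0722×0.745404
L ≈ 0.123508


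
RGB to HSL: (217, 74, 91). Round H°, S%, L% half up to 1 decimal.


Normalize: R'=217/255≈0.8510, G'=74/255≈0.2902, B'=91/255≈0.3569
Max=217/255, Min=74/255, Δ=Max-Min=143/255
L = (Max+Min)/2 = (217+74)/510 = 291/510 = 0.57058… → L = 57.1%
L > 0.5 → S = Δ/(2-Max-Min) = 143/(510-217-74) = 143/219 = 0.65296… → S = 65.3%
(the 1/255 factors cancel in S and H, so raw channel differences can be used)
Max is R' → H = 60 × (((G-B)/Δ) mod 6) = 60 × (((74-91)/143) mod 6)
  (-17)/143 = -0.1188…; negative, so add 6 → 5.8811…
  H = 60 × 5.8811… = 352.867…° → H = 352.9°
= HSL(352.9°, 65.3%, 57.1%)


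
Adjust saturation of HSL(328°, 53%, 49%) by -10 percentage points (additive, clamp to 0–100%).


Original S = 53%
Adjustment = -10 percentage points
New S = 53 + (-10) = 43
Clamp to [0, 100] → 43
= HSL(328°, 43%, 49%)


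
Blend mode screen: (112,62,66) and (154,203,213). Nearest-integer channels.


Screen: C = 255 - (255-A)×(255-B)/255, rounded to nearest integer
R: 255 - (255-112)×(255-154)/255 = 255 - 14443/255 ≈ 255 - 56.639 = 198.361 → 198
G: 255 - (255-62)×(255-203)/255 = 255 - 10036/255 ≈ 255 - 39.357 = 215.643 → 216
B: 255 - (255-66)×(255-213)/255 = 255 - 7938/255 ≈ 255 - 31.129 = 223.871 → 224
= RGB(198, 216, 224)


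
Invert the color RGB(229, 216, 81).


Invert: (255-R, 255-G, 255-B)
R: 255-229 = 26
G: 255-216 = 39
B: 255-81 = 174
= RGB(26, 39, 174)


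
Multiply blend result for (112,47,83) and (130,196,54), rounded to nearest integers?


Multiply: C = A×B/255, rounded to nearest integer
R: 112×130/255 = 14560/255 ≈ 57.098 → 57
G: 47×196/255 = 9212/255 ≈ 36.125 → 36
B: 83×54/255 = 4482/255 ≈ 17.576 → 18
= RGB(57, 36, 18)


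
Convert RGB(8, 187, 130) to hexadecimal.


R = 8 → 08 (hex)
G = 187 → BB (hex)
B = 130 → 82 (hex)
Hex = #08BB82


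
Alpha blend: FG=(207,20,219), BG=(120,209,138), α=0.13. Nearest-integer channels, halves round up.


C = α×F + (1-α)×B, with 1-α = 0.87
R: 0.13×207 + 0.87×120 = 26.91 + 104.40 = 131.31 → 131
G: 0.13×20 + 0.87×209 = 2.60 + 181.83 = 184.43 → 184
B: 0.13×219 + 0.87×138 = 28.47 + 120.06 = 148.53 → 149
= RGB(131, 184, 149)


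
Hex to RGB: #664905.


66 → 102 (R)
49 → 73 (G)
05 → 5 (B)
= RGB(102, 73, 5)


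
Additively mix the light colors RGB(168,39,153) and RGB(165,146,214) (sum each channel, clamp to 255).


Additive: each channel = min(255, C₁+C₂)
R: 168+165 = 333 → 255
G: 39+146 = 185 → 185
B: 153+214 = 367 → 255
= RGB(255, 185, 255)


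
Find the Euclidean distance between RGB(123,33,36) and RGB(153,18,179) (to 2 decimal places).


d = √[(R₁-R₂)² + (G₁-G₂)² + (B₁-B₂)²]
d = √[(123-153)² + (33-18)² + (36-179)²]
d = √[900 + 225 + 20449]
d = √21574
d ≈ 146.88


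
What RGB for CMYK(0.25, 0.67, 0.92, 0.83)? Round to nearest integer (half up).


R = 255 × (1-C) × (1-K) = 255 × 0.75 × 0.17 = 32.5125 → 33
G = 255 × (1-M) × (1-K) = 255 × 0.33 × 0.17 = 14.3055 → 14
B = 255 × (1-Y) × (1-K) = 255 × 0.08 × 0.17 = 3.468 → 3
= RGB(33, 14, 3)


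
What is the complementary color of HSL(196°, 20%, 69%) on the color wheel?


Complement = opposite side of color wheel = hue + 180°
H' = (196 + 180) mod 360 = 16°
S and L unchanged.
= HSL(16°, 20%, 69%)


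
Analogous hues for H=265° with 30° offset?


Base hue: 265°
Left analog: (265 - 30) mod 360 = 235°
Right analog: (265 + 30) mod 360 = 295°
Analogous hues = 235° and 295°


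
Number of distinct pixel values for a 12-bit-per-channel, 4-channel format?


Total bits = 12 bits/channel × 4 channels = 48 bits
Distinct pixel values = 2^48
= 281,474,976,710,656 pixel values


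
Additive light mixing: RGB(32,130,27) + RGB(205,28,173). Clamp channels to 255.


Additive: each channel = min(255, C₁+C₂)
R: 32+205 = 237 → 237
G: 130+28 = 158 → 158
B: 27+173 = 200 → 200
= RGB(237, 158, 200)


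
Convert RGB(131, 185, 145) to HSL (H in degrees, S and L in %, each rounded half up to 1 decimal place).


Normalize: R'=131/255≈0.5137, G'=185/255≈0.7255, B'=145/255≈0.5686
Max=185/255, Min=131/255, Δ=Max-Min=54/255
L = (Max+Min)/2 = (185+131)/510 = 316/510 = 0.61960… → L = 62.0%
L > 0.5 → S = Δ/(2-Max-Min) = 54/(510-185-131) = 54/194 = 0.27835… → S = 27.8%
(the 1/255 factors cancel in S and H, so raw channel differences can be used)
Max is G' → H = 60 × ((B-R)/Δ + 2) = 60 × ((145-131)/54 + 2)
  14/54 + 2 = 0.2592… + 2 = 2.2592…
  H = 60 × 2.2592… = 135.555…° → H = 135.6°
= HSL(135.6°, 27.8%, 62.0%)


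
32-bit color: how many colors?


Colors = 2^bits = 2^32
= 4,294,967,296 colors


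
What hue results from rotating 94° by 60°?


New hue = (H + rotation) mod 360
New hue = (94 + 60) mod 360
= 154 mod 360
= 154°


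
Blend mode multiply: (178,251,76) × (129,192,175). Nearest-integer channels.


Multiply: C = A×B/255, rounded to nearest integer
R: 178×129/255 = 22962/255 ≈ 90.047 → 90
G: 251×192/255 = 48192/255 ≈ 188.988 → 189
B: 76×175/255 = 13300/255 ≈ 52.157 → 52
= RGB(90, 189, 52)


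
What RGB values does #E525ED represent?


E5 → 229 (R)
25 → 37 (G)
ED → 237 (B)
= RGB(229, 37, 237)


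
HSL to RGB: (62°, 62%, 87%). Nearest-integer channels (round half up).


H=62°, S=0.62, L=0.87
C = (1-|2L-1|)×S = (1-|0.74|)×0.62 = 0.1612
H' = H/60 = 62/60 ≈ 1.0333; X = C×(1-|H' mod 2 - 1|) ≈ 0.1558
m = L - C/2 = 0.87 - 0.0806 = 0.7894
Sector ⌊H'⌋ = 1 → (R',G',B') = (≈0.1558, 0.1612, 0.0)
RGB = ((R'+m)×255, (G'+m)×255, (B'+m)×255) = (241.0328, 242.403, 201.297)
Round half up → RGB(241, 242, 201)


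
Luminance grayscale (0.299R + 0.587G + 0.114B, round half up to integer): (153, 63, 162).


Gray = 0.299×R + 0.587×G + 0.114×B
Gray = 0.299×153 + 0.587×63 + 0.114×162
Gray = 45.747 + 36.981 + 18.468
Gray = 101.196 → round half up → 101
Gray = 101


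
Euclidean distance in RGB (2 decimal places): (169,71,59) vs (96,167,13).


d = √[(R₁-R₂)² + (G₁-G₂)² + (B₁-B₂)²]
d = √[(169-96)² + (71-167)² + (59-13)²]
d = √[5329 + 9216 + 2116]
d = √16661
d ≈ 129.08


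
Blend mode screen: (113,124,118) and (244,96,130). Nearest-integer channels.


Screen: C = 255 - (255-A)×(255-B)/255, rounded to nearest integer
R: 255 - (255-113)×(255-244)/255 = 255 - 1562/255 ≈ 255 - 6.125 = 248.875 → 249
G: 255 - (255-124)×(255-96)/255 = 255 - 20829/255 ≈ 255 - 81.682 = 173.318 → 173
B: 255 - (255-118)×(255-130)/255 = 255 - 17125/255 ≈ 255 - 67.157 = 187.843 → 188
= RGB(249, 173, 188)


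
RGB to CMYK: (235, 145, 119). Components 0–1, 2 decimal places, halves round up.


R'=235/255≈0.9216, G'=145/255≈0.5686, B'=119/255≈0.4667
K = 1 - max(R',G',B') = 1 - 235/255 = 20/255 = 0.07843… → 0.08
(1-R'-K)/(1-K) simplifies to (max-R)/max with max = 235:
C = (235-235)/235 = 0/235 = 0 → 0.00
M = (235-145)/235 = 90/235 = 0.38297… → 0.38
Y = (235-119)/235 = 116/235 = 0.49361… → 0.49
= CMYK(0.00, 0.38, 0.49, 0.08)


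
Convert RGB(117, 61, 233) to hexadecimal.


R = 117 → 75 (hex)
G = 61 → 3D (hex)
B = 233 → E9 (hex)
Hex = #753DE9


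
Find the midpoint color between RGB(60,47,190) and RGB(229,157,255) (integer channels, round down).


Midpoint: each channel = ⌊(C₁+C₂)/2⌋
R: ⌊(60+229)/2⌋ = 144
G: ⌊(47+157)/2⌋ = 102
B: ⌊(190+255)/2⌋ = 222
= RGB(144, 102, 222)


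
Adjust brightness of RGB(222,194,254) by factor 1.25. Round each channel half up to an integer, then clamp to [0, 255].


Multiply each channel by 1.25, round half up, clamp to [0, 255]
R: 222×1.25 = 277.5 → round → 278 → clamp → 255
G: 194×1.25 = 242.5 → round → 243
B: 254×1.25 = 317.5 → round → 318 → clamp → 255
= RGB(255, 243, 255)


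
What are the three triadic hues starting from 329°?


Triadic: equally spaced at 120° intervals
H1 = 329°
H2 = (329 + 120) mod 360 = 89°
H3 = (329 + 240) mod 360 = 209°
Triadic = 329°, 89°, 209°


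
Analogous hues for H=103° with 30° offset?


Base hue: 103°
Left analog: (103 - 30) mod 360 = 73°
Right analog: (103 + 30) mod 360 = 133°
Analogous hues = 73° and 133°


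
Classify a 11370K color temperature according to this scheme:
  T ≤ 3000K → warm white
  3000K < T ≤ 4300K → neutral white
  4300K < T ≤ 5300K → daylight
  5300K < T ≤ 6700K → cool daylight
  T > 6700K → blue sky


Temperature: 11370K
11370K > 6700K → blue sky
Classification: blue sky


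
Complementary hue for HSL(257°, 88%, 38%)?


Complement = opposite side of color wheel = hue + 180°
H' = (257 + 180) mod 360 = 77°
S and L unchanged.
= HSL(77°, 88%, 38%)


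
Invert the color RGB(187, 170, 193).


Invert: (255-R, 255-G, 255-B)
R: 255-187 = 68
G: 255-170 = 85
B: 255-193 = 62
= RGB(68, 85, 62)


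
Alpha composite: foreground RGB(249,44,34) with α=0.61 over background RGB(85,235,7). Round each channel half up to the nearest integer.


C = α×F + (1-α)×B, with 1-α = 0.39
R: 0.61×249 + 0.39×85 = 151.89 + 33.15 = 185.04 → 185
G: 0.61×44 + 0.39×235 = 26.84 + 91.65 = 118.49 → 118
B: 0.61×34 + 0.39×7 = 20.74 + 2.73 = 23.47 → 23
= RGB(185, 118, 23)


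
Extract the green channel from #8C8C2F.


Color: #8C8C2F
R = 8C = 140
G = 8C = 140
B = 2F = 47
Green = 140


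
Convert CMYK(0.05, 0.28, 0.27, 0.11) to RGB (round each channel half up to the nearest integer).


R = 255 × (1-C) × (1-K) = 255 × 0.95 × 0.89 = 215.6025 → 216
G = 255 × (1-M) × (1-K) = 255 × 0.72 × 0.89 = 163.404 → 163
B = 255 × (1-Y) × (1-K) = 255 × 0.73 × 0.89 = 165.6735 → 166
= RGB(216, 163, 166)


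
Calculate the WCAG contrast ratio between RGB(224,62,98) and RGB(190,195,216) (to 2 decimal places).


Linearize each sRGB channel c=v/255: c/12.92 if c ≤ 0.04045 else ((c+0.055)/1.055)^2.4
L = 0.2126×R_lin + 0.7152×G_lin + 0.0722×B_lin
Color 1 (224,62,98):
  R=224: 224/255≈0.8784 > 0.04045 → ((0.8784+0.055)/1.055)^2.4 ≈ 0.74540
  G=62: 62/255≈0.2431 > 0.04045 → ((0.2431+0.055)/1.055)^2.4 ≈ 0.04817
  B=98: 98/255≈0.3843 > 0.04045 → ((0.3843+0.055)/1.055)^2.4 ≈ 0.12214
  L1 = 0.2126×0.74540 + 0.7152×0.04817 + 0.0722×0.12214 ≈ 0.20174
Color 2 (190,195,216):
  R=190: 190/255≈0.7451 > 0.04045 → ((0.7451+0.055)/1.055)^2.4 ≈ 0.51492
  G=195: 195/255≈0.7647 > 0.04045 → ((0.7647+0.055)/1.055)^2.4 ≈ 0.54572
  B=216: 216/255≈0.8471 > 0.04045 → ((0.8471+0.055)/1.055)^2.4 ≈ 0.68669
  L2 = 0.2126×0.51492 + 0.7152×0.54572 + 0.0722×0.68669 ≈ 0.54935
Lighter = 0.54935, Darker = 0.20174
Ratio = (L_lighter + 0.05) / (L_darker + 0.05)
Ratio = (0.54935 + 0.05) / (0.20174 + 0.05) = 0.59935 / 0.25174 ≈ 2.3808
Ratio ≈ 2.38:1


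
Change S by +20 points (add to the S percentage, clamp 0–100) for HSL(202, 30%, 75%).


Original S = 30%
Adjustment = +20 percentage points
New S = 30 + (20) = 50
Clamp to [0, 100] → 50
= HSL(202°, 50%, 75%)


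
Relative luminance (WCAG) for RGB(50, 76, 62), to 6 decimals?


Linearize each channel (sRGB transfer function): c = v/255; c_lin = c/12.92 if c ≤ 0.04045, else ((c+0.055)/1.055)^2.4
  R: 50/255 ≈ 0.196078 > 0.04045 → ((0.196078+0.055)/1.055)^2.4 ≈ 0.031896
  G: 76/255 ≈ 0.298039 > 0.04045 → ((0.298039+0.055)/1.055)^2.4 ≈ 0.072272
  B: 62/255 ≈ 0.243137 > 0.04045 → ((0.243137+0.055)/1.055)^2.4 ≈ 0.048172
R_lin = 0.031896, G_lin = 0.072272, B_lin = 0.048172
L = 0.2126×R + 0.7152×G + 0.0722×B
L = 0.2126×0.031896 + 0.7152×0.072272 + 0.0722×0.048172
L ≈ 0.061948


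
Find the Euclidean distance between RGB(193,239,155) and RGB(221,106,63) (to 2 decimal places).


d = √[(R₁-R₂)² + (G₁-G₂)² + (B₁-B₂)²]
d = √[(193-221)² + (239-106)² + (155-63)²]
d = √[784 + 17689 + 8464]
d = √26937
d ≈ 164.12


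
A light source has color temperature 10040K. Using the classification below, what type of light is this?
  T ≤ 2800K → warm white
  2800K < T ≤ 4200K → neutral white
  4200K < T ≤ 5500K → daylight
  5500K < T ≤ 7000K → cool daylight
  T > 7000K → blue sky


Temperature: 10040K
10040K > 7000K → blue sky
Classification: blue sky


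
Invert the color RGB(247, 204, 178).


Invert: (255-R, 255-G, 255-B)
R: 255-247 = 8
G: 255-204 = 51
B: 255-178 = 77
= RGB(8, 51, 77)


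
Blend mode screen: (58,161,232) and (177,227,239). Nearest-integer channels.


Screen: C = 255 - (255-A)×(255-B)/255, rounded to nearest integer
R: 255 - (255-58)×(255-177)/255 = 255 - 15366/255 ≈ 255 - 60.259 = 194.741 → 195
G: 255 - (255-161)×(255-227)/255 = 255 - 2632/255 ≈ 255 - 10.322 = 244.678 → 245
B: 255 - (255-232)×(255-239)/255 = 255 - 368/255 ≈ 255 - 1.443 = 253.557 → 254
= RGB(195, 245, 254)


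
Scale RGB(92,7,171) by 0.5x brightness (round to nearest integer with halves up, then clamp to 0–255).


Multiply each channel by 0.5, round half up, clamp to [0, 255]
R: 92×0.5 = 46
G: 7×0.5 = 3.5 → round → 4
B: 171×0.5 = 85.5 → round → 86
= RGB(46, 4, 86)


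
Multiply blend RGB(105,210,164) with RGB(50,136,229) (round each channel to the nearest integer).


Multiply: C = A×B/255, rounded to nearest integer
R: 105×50/255 = 5250/255 ≈ 20.588 → 21
G: 210×136/255 = 28560/255 ≈ 112.000 → 112
B: 164×229/255 = 37556/255 ≈ 147.278 → 147
= RGB(21, 112, 147)


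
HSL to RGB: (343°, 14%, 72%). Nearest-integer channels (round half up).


H=343°, S=0.14, L=0.72
C = (1-|2L-1|)×S = (1-|0.44|)×0.14 = 0.0784
H' = H/60 = 343/60 ≈ 5.7167; X = C×(1-|H' mod 2 - 1|) ≈ 0.0222
m = L - C/2 = 0.72 - 0.0392 = 0.6808
Sector ⌊H'⌋ = 5 → (R',G',B') = (0.0784, 0.0, ≈0.0222)
RGB = ((R'+m)×255, (G'+m)×255, (B'+m)×255) = (193.596, 173.604, 179.2684)
Round half up → RGB(194, 174, 179)


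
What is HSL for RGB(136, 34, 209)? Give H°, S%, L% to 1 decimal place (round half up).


Normalize: R'=136/255≈0.5333, G'=34/255≈0.1333, B'=209/255≈0.8196
Max=209/255, Min=34/255, Δ=Max-Min=175/255
L = (Max+Min)/2 = (209+34)/510 = 243/510 = 0.47647… → L = 47.6%
L ≤ 0.5 → S = Δ/(Max+Min) = 175/(209+34) = 175/243 = 0.72016… → S = 72.0%
(the 1/255 factors cancel in S and H, so raw channel differences can be used)
Max is B' → H = 60 × ((R-G)/Δ + 4) = 60 × ((136-34)/175 + 4)
  102/175 + 4 = 0.5828… + 4 = 4.5828…
  H = 60 × 4.5828… = 274.971…° → H = 275.0°
= HSL(275.0°, 72.0%, 47.6%)


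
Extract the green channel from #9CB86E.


Color: #9CB86E
R = 9C = 156
G = B8 = 184
B = 6E = 110
Green = 184


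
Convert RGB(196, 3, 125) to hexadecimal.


R = 196 → C4 (hex)
G = 3 → 03 (hex)
B = 125 → 7D (hex)
Hex = #C4037D


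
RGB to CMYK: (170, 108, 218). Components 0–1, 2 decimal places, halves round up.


R'=170/255≈0.6667, G'=108/255≈0.4235, B'=218/255≈0.8549
K = 1 - max(R',G',B') = 1 - 218/255 = 37/255 = 0.14509… → 0.15
(1-R'-K)/(1-K) simplifies to (max-R)/max with max = 218:
C = (218-170)/218 = 48/218 = 0.22018… → 0.22
M = (218-108)/218 = 110/218 = 0.50458… → 0.50
Y = (218-218)/218 = 0/218 = 0 → 0.00
= CMYK(0.22, 0.50, 0.00, 0.15)


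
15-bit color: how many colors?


Colors = 2^bits = 2^15
= 32,768 colors


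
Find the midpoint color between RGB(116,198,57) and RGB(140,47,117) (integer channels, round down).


Midpoint: each channel = ⌊(C₁+C₂)/2⌋
R: ⌊(116+140)/2⌋ = 128
G: ⌊(198+47)/2⌋ = 122
B: ⌊(57+117)/2⌋ = 87
= RGB(128, 122, 87)


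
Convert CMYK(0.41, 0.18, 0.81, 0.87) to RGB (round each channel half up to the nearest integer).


R = 255 × (1-C) × (1-K) = 255 × 0.59 × 0.13 = 19.5585 → 20
G = 255 × (1-M) × (1-K) = 255 × 0.82 × 0.13 = 27.183 → 27
B = 255 × (1-Y) × (1-K) = 255 × 0.19 × 0.13 = 6.2985 → 6
= RGB(20, 27, 6)


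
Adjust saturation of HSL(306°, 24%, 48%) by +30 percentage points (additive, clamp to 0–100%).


Original S = 24%
Adjustment = +30 percentage points
New S = 24 + (30) = 54
Clamp to [0, 100] → 54
= HSL(306°, 54%, 48%)


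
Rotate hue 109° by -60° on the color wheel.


New hue = (H + rotation) mod 360
New hue = (109 -60) mod 360
= 49 mod 360
= 49°


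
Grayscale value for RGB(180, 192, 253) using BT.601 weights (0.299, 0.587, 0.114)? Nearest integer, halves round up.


Gray = 0.299×R + 0.587×G + 0.114×B
Gray = 0.299×180 + 0.587×192 + 0.114×253
Gray = 53.820 + 112.704 + 28.842
Gray = 195.366 → round half up → 195
Gray = 195


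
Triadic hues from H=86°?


Triadic: equally spaced at 120° intervals
H1 = 86°
H2 = (86 + 120) mod 360 = 206°
H3 = (86 + 240) mod 360 = 326°
Triadic = 86°, 206°, 326°


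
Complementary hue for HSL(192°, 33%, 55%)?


Complement = opposite side of color wheel = hue + 180°
H' = (192 + 180) mod 360 = 12°
S and L unchanged.
= HSL(12°, 33%, 55%)


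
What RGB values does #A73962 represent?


A7 → 167 (R)
39 → 57 (G)
62 → 98 (B)
= RGB(167, 57, 98)


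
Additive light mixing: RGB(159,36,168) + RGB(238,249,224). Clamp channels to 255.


Additive: each channel = min(255, C₁+C₂)
R: 159+238 = 397 → 255
G: 36+249 = 285 → 255
B: 168+224 = 392 → 255
= RGB(255, 255, 255)


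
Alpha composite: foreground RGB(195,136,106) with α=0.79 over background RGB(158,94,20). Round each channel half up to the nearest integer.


C = α×F + (1-α)×B, with 1-α = 0.21
R: 0.79×195 + 0.21×158 = 154.05 + 33.18 = 187.23 → 187
G: 0.79×136 + 0.21×94 = 107.44 + 19.74 = 127.18 → 127
B: 0.79×106 + 0.21×20 = 83.74 + 4.20 = 87.94 → 88
= RGB(187, 127, 88)


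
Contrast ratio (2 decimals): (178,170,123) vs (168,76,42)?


Linearize each sRGB channel c=v/255: c/12.92 if c ≤ 0.04045 else ((c+0.055)/1.055)^2.4
L = 0.2126×R_lin + 0.7152×G_lin + 0.0722×B_lin
Color 1 (178,170,123):
  R=178: 178/255≈0.6980 > 0.04045 → ((0.6980+0.055)/1.055)^2.4 ≈ 0.44520
  G=170: 170/255≈0.6667 > 0.04045 → ((0.6667+0.055)/1.055)^2.4 ≈ 0.40198
  B=123: 123/255≈0.4824 > 0.04045 → ((0.4824+0.055)/1.055)^2.4 ≈ 0.19807
  L1 = 0.2126×0.44520 + 0.7152×0.40198 + 0.0722×0.19807 ≈ 0.39644
Color 2 (168,76,42):
  R=168: 168/255≈0.6588 > 0.04045 → ((0.6588+0.055)/1.055)^2.4 ≈ 0.39157
  G=76: 76/255≈0.2980 > 0.04045 → ((0.2980+0.055)/1.055)^2.4 ≈ 0.07227
  B=42: 42/255≈0.1647 > 0.04045 → ((0.1647+0.055)/1.055)^2.4 ≈ 0.02315
  L2 = 0.2126×0.39157 + 0.7152×0.07227 + 0.0722×0.02315 ≈ 0.13661
Lighter = 0.39644, Darker = 0.13661
Ratio = (L_lighter + 0.05) / (L_darker + 0.05)
Ratio = (0.39644 + 0.05) / (0.13661 + 0.05) = 0.44644 / 0.18661 ≈ 2.3924
Ratio ≈ 2.39:1


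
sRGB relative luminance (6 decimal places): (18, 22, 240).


Linearize each channel (sRGB transfer function): c = v/255; c_lin = c/12.92 if c ≤ 0.04045, else ((c+0.055)/1.055)^2.4
  R: 18/255 ≈ 0.070588 > 0.04045 → ((0.070588+0.055)/1.055)^2.4 ≈ 0.006049
  G: 22/255 ≈ 0.086275 > 0.04045 → ((0.086275+0.055)/1.055)^2.4 ≈ 0.008023
  B: 240/255 ≈ 0.941176 > 0.04045 → ((0.941176+0.055)/1.055)^2.4 ≈ 0.871367
R_lin = 0.006049, G_lin = 0.008023, B_lin = 0.871367
L = 0.2126×R + 0.7152×G + 0.0722×B
L = 0.2126×0.006049 + 0.7152×0.008023 + 0.0722×0.871367
L ≈ 0.069937


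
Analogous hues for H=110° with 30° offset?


Base hue: 110°
Left analog: (110 - 30) mod 360 = 80°
Right analog: (110 + 30) mod 360 = 140°
Analogous hues = 80° and 140°


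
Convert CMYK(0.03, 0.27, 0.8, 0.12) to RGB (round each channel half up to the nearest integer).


R = 255 × (1-C) × (1-K) = 255 × 0.97 × 0.88 = 217.668 → 218
G = 255 × (1-M) × (1-K) = 255 × 0.73 × 0.88 = 163.812 → 164
B = 255 × (1-Y) × (1-K) = 255 × 0.20 × 0.88 = 44.88 → 45
= RGB(218, 164, 45)


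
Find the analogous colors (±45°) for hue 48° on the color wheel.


Base hue: 48°
Left analog: (48 - 45) mod 360 = 3°
Right analog: (48 + 45) mod 360 = 93°
Analogous hues = 3° and 93°


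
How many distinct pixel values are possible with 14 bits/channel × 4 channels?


Total bits = 14 bits/channel × 4 channels = 56 bits
Distinct pixel values = 2^56
= 72,057,594,037,927,936 pixel values


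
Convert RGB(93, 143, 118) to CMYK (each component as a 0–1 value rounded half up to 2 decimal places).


R'=93/255≈0.3647, G'=143/255≈0.5608, B'=118/255≈0.4627
K = 1 - max(R',G',B') = 1 - 143/255 = 112/255 = 0.43921… → 0.44
(1-R'-K)/(1-K) simplifies to (max-R)/max with max = 143:
C = (143-93)/143 = 50/143 = 0.34965… → 0.35
M = (143-143)/143 = 0/143 = 0 → 0.00
Y = (143-118)/143 = 25/143 = 0.17482… → 0.17
= CMYK(0.35, 0.00, 0.17, 0.44)


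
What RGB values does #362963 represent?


36 → 54 (R)
29 → 41 (G)
63 → 99 (B)
= RGB(54, 41, 99)


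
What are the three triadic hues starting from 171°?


Triadic: equally spaced at 120° intervals
H1 = 171°
H2 = (171 + 120) mod 360 = 291°
H3 = (171 + 240) mod 360 = 51°
Triadic = 171°, 291°, 51°


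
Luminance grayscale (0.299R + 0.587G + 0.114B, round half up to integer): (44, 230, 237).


Gray = 0.299×R + 0.587×G + 0.114×B
Gray = 0.299×44 + 0.587×230 + 0.114×237
Gray = 13.156 + 135.010 + 27.018
Gray = 175.184 → round half up → 175
Gray = 175


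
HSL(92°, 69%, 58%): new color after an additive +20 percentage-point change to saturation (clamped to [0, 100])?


Original S = 69%
Adjustment = +20 percentage points
New S = 69 + (20) = 89
Clamp to [0, 100] → 89
= HSL(92°, 89%, 58%)


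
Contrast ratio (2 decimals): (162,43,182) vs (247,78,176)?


Linearize each sRGB channel c=v/255: c/12.92 if c ≤ 0.04045 else ((c+0.055)/1.055)^2.4
L = 0.2126×R_lin + 0.7152×G_lin + 0.0722×B_lin
Color 1 (162,43,182):
  R=162: 162/255≈0.6353 > 0.04045 → ((0.6353+0.055)/1.055)^2.4 ≈ 0.36131
  G=43: 43/255≈0.1686 > 0.04045 → ((0.1686+0.055)/1.055)^2.4 ≈ 0.02416
  B=182: 182/255≈0.7137 > 0.04045 → ((0.7137+0.055)/1.055)^2.4 ≈ 0.46778
  L1 = 0.2126×0.36131 + 0.7152×0.02416 + 0.0722×0.46778 ≈ 0.12787
Color 2 (247,78,176):
  R=247: 247/255≈0.9686 > 0.04045 → ((0.9686+0.055)/1.055)^2.4 ≈ 0.93011
  G=78: 78/255≈0.3059 > 0.04045 → ((0.3059+0.055)/1.055)^2.4 ≈ 0.07619
  B=176: 176/255≈0.6902 > 0.04045 → ((0.6902+0.055)/1.055)^2.4 ≈ 0.43415
  L2 = 0.2126×0.93011 + 0.7152×0.07619 + 0.0722×0.43415 ≈ 0.28358
Lighter = 0.28358, Darker = 0.12787
Ratio = (L_lighter + 0.05) / (L_darker + 0.05)
Ratio = (0.28358 + 0.05) / (0.12787 + 0.05) = 0.33358 / 0.17787 ≈ 1.8754
Ratio ≈ 1.88:1


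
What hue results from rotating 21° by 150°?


New hue = (H + rotation) mod 360
New hue = (21 + 150) mod 360
= 171 mod 360
= 171°


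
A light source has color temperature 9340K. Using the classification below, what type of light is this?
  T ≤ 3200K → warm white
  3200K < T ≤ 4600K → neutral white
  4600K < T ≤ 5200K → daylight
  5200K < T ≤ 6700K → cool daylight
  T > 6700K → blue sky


Temperature: 9340K
9340K > 6700K → blue sky
Classification: blue sky


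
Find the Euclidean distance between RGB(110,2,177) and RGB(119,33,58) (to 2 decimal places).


d = √[(R₁-R₂)² + (G₁-G₂)² + (B₁-B₂)²]
d = √[(110-119)² + (2-33)² + (177-58)²]
d = √[81 + 961 + 14161]
d = √15203
d ≈ 123.30


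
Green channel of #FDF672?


Color: #FDF672
R = FD = 253
G = F6 = 246
B = 72 = 114
Green = 246


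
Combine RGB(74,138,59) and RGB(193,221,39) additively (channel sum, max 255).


Additive: each channel = min(255, C₁+C₂)
R: 74+193 = 267 → 255
G: 138+221 = 359 → 255
B: 59+39 = 98 → 98
= RGB(255, 255, 98)


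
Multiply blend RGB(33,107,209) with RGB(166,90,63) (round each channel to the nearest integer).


Multiply: C = A×B/255, rounded to nearest integer
R: 33×166/255 = 5478/255 ≈ 21.482 → 21
G: 107×90/255 = 9630/255 ≈ 37.765 → 38
B: 209×63/255 = 13167/255 ≈ 51.635 → 52
= RGB(21, 38, 52)


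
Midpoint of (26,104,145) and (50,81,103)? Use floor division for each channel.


Midpoint: each channel = ⌊(C₁+C₂)/2⌋
R: ⌊(26+50)/2⌋ = 38
G: ⌊(104+81)/2⌋ = 92
B: ⌊(145+103)/2⌋ = 124
= RGB(38, 92, 124)


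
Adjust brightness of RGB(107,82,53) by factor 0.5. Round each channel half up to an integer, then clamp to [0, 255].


Multiply each channel by 0.5, round half up, clamp to [0, 255]
R: 107×0.5 = 53.5 → round → 54
G: 82×0.5 = 41
B: 53×0.5 = 26.5 → round → 27
= RGB(54, 41, 27)


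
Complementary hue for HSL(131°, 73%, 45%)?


Complement = opposite side of color wheel = hue + 180°
H' = (131 + 180) mod 360 = 311°
S and L unchanged.
= HSL(311°, 73%, 45%)


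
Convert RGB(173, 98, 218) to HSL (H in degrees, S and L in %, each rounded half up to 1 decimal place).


Normalize: R'=173/255≈0.6784, G'=98/255≈0.3843, B'=218/255≈0.8549
Max=218/255, Min=98/255, Δ=Max-Min=120/255
L = (Max+Min)/2 = (218+98)/510 = 316/510 = 0.61960… → L = 62.0%
L > 0.5 → S = Δ/(2-Max-Min) = 120/(510-218-98) = 120/194 = 0.61855… → S = 61.9%
(the 1/255 factors cancel in S and H, so raw channel differences can be used)
Max is B' → H = 60 × ((R-G)/Δ + 4) = 60 × ((173-98)/120 + 4)
  75/120 + 4 = 0.625 + 4 = 4.625
  H = 60 × 4.625 = 277.5° → H = 277.5°
= HSL(277.5°, 61.9%, 62.0%)


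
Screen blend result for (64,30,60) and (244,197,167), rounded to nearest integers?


Screen: C = 255 - (255-A)×(255-B)/255, rounded to nearest integer
R: 255 - (255-64)×(255-244)/255 = 255 - 2101/255 ≈ 255 - 8.239 = 246.761 → 247
G: 255 - (255-30)×(255-197)/255 = 255 - 13050/255 ≈ 255 - 51.176 = 203.824 → 204
B: 255 - (255-60)×(255-167)/255 = 255 - 17160/255 ≈ 255 - 67.294 = 187.706 → 188
= RGB(247, 204, 188)


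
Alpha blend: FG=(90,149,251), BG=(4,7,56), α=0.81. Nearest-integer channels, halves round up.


C = α×F + (1-α)×B, with 1-α = 0.19
R: 0.81×90 + 0.19×4 = 72.90 + 0.76 = 73.66 → 74
G: 0.81×149 + 0.19×7 = 120.69 + 1.33 = 122.02 → 122
B: 0.81×251 + 0.19×56 = 203.31 + 10.64 = 213.95 → 214
= RGB(74, 122, 214)


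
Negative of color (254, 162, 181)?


Invert: (255-R, 255-G, 255-B)
R: 255-254 = 1
G: 255-162 = 93
B: 255-181 = 74
= RGB(1, 93, 74)


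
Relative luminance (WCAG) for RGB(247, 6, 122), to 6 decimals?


Linearize each channel (sRGB transfer function): c = v/255; c_lin = c/12.92 if c ≤ 0.04045, else ((c+0.055)/1.055)^2.4
  R: 247/255 ≈ 0.968627 > 0.04045 → ((0.968627+0.055)/1.055)^2.4 ≈ 0.930111
  G: 6/255 ≈ 0.023529 ≤ 0.04045 → 0.023529/12.92 ≈ 0.001821
  B: 122/255 ≈ 0.478431 > 0.04045 → ((0.478431+0.055)/1.055)^2.4 ≈ 0.194618
R_lin = 0.930111, G_lin = 0.001821, B_lin = 0.194618
L = 0.2126×R + 0.7152×G + 0.0722×B
L = 0.2126×0.930111 + 0.7152×0.001821 + 0.0722×0.194618
L ≈ 0.213095


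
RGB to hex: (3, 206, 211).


R = 3 → 03 (hex)
G = 206 → CE (hex)
B = 211 → D3 (hex)
Hex = #03CED3


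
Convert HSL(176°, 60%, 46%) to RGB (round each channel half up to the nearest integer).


H=176°, S=0.60, L=0.46
C = (1-|2L-1|)×S = (1-|-0.08|)×0.60 = 0.552
H' = H/60 = 176/60 ≈ 2.9333; X = C×(1-|H' mod 2 - 1|) = 0.5152
m = L - C/2 = 0.46 - 0.276 = 0.184
Sector ⌊H'⌋ = 2 → (R',G',B') = (0.0, 0.552, 0.5152)
RGB = ((R'+m)×255, (G'+m)×255, (B'+m)×255) = (46.92, 187.68, 178.296)
Round half up → RGB(47, 188, 178)


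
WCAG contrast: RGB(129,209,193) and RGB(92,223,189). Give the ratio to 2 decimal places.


Linearize each sRGB channel c=v/255: c/12.92 if c ≤ 0.04045 else ((c+0.055)/1.055)^2.4
L = 0.2126×R_lin + 0.7152×G_lin + 0.0722×B_lin
Color 1 (129,209,193):
  R=129: 129/255≈0.5059 > 0.04045 → ((0.5059+0.055)/1.055)^2.4 ≈ 0.21953
  G=209: 209/255≈0.8196 > 0.04045 → ((0.8196+0.055)/1.055)^2.4 ≈ 0.63760
  B=193: 193/255≈0.7569 > 0.04045 → ((0.7569+0.055)/1.055)^2.4 ≈ 0.53328
  L1 = 0.2126×0.21953 + 0.7152×0.63760 + 0.0722×0.53328 ≈ 0.54118
Color 2 (92,223,189):
  R=92: 92/255≈0.3608 > 0.04045 → ((0.3608+0.055)/1.055)^2.4 ≈ 0.10702
  G=223: 223/255≈0.8745 > 0.04045 → ((0.8745+0.055)/1.055)^2.4 ≈ 0.73791
  B=189: 189/255≈0.7412 > 0.04045 → ((0.7412+0.055)/1.055)^2.4 ≈ 0.50888
  L2 = 0.2126×0.10702 + 0.7152×0.73791 + 0.0722×0.50888 ≈ 0.58725
Lighter = 0.58725, Darker = 0.54118
Ratio = (L_lighter + 0.05) / (L_darker + 0.05)
Ratio = (0.58725 + 0.05) / (0.54118 + 0.05) = 0.63725 / 0.59118 ≈ 1.0779
Ratio ≈ 1.08:1


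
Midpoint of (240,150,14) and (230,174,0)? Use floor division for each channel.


Midpoint: each channel = ⌊(C₁+C₂)/2⌋
R: ⌊(240+230)/2⌋ = 235
G: ⌊(150+174)/2⌋ = 162
B: ⌊(14+0)/2⌋ = 7
= RGB(235, 162, 7)


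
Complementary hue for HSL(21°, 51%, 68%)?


Complement = opposite side of color wheel = hue + 180°
H' = (21 + 180) mod 360 = 201°
S and L unchanged.
= HSL(201°, 51%, 68%)


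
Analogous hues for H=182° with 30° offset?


Base hue: 182°
Left analog: (182 - 30) mod 360 = 152°
Right analog: (182 + 30) mod 360 = 212°
Analogous hues = 152° and 212°


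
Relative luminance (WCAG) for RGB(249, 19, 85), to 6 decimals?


Linearize each channel (sRGB transfer function): c = v/255; c_lin = c/12.92 if c ≤ 0.04045, else ((c+0.055)/1.055)^2.4
  R: 249/255 ≈ 0.976471 > 0.04045 → ((0.976471+0.055)/1.055)^2.4 ≈ 0.947307
  G: 19/255 ≈ 0.074510 > 0.04045 → ((0.074510+0.055)/1.055)^2.4 ≈ 0.006512
  B: 85/255 ≈ 0.333333 > 0.04045 → ((0.333333+0.055)/1.055)^2.4 ≈ 0.090842
R_lin = 0.947307, G_lin = 0.006512, B_lin = 0.090842
L = 0.2126×R + 0.7152×G + 0.0722×B
L = 0.2126×0.947307 + 0.7152×0.006512 + 0.0722×0.090842
L ≈ 0.212614
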